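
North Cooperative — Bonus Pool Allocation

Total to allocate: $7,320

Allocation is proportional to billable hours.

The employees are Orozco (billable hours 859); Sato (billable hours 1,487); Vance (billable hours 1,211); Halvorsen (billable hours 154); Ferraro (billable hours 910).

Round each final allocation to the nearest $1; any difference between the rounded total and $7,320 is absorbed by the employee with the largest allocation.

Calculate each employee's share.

Orozco: $1,361; Sato: $2,355; Vance: $1,918; Halvorsen: $244; Ferraro: $1,442

Combined billable hours = 4,621.
Pro-rata amounts: Orozco 859/4,621 × $7,320 = 1,360.72; Sato 1,487/4,621 × $7,320 = 2,355.52; Vance 1,211/4,621 × $7,320 = 1,918.31; Halvorsen 154/4,621 × $7,320 = 243.95; Ferraro 910/4,621 × $7,320 = 1,441.51.
After rounding ($1): Orozco $1,361; Sato $2,356; Vance $1,918; Halvorsen $244; Ferraro $1,442. Sum = $7,321.
Difference $7,320 − $7,321 = −$1 applied to largest allocation (Sato): Sato becomes $2,355.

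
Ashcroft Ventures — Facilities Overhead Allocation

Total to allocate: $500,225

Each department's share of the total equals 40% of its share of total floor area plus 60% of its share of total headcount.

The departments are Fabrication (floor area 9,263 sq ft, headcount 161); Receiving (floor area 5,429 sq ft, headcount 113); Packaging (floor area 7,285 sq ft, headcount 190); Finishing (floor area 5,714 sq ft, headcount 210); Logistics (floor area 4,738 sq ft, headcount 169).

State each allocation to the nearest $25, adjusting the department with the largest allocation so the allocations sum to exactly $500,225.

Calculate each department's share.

Fabrication: $114,475 | Receiving: $73,725 | Packaging: $112,600 | Finishing: $110,025 | Logistics: $89,400

Totals — floor area 32,429, headcount 843.
Composite weights (40% floor area + 60% headcount): Fabrication 0.2288; Receiving 0.1474; Packaging 0.2251; Finishing 0.2199; Logistics 0.1787.
Proportional shares: Fabrication 114,474.74; Receiving 73,729.06; Packaging 112,595.23; Finishing 110,022.65; Logistics 89,403.32.
After rounding ($25): Fabrication $114,475; Receiving $73,725; Packaging $112,600; Finishing $110,025; Logistics $89,400. Sum = $500,225.
No rounding difference to absorb.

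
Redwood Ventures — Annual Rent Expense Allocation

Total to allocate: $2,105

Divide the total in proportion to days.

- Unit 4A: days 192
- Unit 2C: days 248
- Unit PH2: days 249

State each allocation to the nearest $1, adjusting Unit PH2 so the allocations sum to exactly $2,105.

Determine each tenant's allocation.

Unit 4A: $587 · Unit 2C: $758 · Unit PH2: $760

Sum of days: 689.
Raw shares: Unit 4A 192/689 × $2,105 = 586.59; Unit 2C 248/689 × $2,105 = 757.68; Unit PH2 249/689 × $2,105 = 760.73.
Rounded to nearest $1: Unit 4A $587; Unit 2C $758; Unit PH2 $761. Sum = $2,106.
Difference $2,105 − $2,106 = −$1 applied to Unit PH2: Unit PH2 becomes $760.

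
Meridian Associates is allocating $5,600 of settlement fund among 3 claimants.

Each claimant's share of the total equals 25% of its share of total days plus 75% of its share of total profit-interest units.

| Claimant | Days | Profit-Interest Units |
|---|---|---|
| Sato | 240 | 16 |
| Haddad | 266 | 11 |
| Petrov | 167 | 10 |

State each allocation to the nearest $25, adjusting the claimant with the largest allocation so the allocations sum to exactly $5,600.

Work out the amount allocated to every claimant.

Days total 673; profit-interest units total 37.
Blended shares (25% days + 75% profit-interest units): Sato 0.4135; Haddad 0.3218; Petrov 0.2647.
Raw shares: Sato 2,315.47; Haddad 1,801.99; Petrov 1,482.53.
Rounded to nearest $25: Sato $2,325; Haddad $1,800; Petrov $1,475. Sum = $5,600.
Sum already equals the total — no adjustment.

Sato: $2,325 | Haddad: $1,800 | Petrov: $1,475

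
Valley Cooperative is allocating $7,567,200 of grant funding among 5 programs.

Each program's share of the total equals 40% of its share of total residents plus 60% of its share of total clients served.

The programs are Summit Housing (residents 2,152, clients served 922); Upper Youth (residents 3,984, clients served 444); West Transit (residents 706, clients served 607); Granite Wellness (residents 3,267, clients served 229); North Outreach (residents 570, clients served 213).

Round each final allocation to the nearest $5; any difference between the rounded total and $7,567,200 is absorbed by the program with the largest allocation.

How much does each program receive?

Summit Housing: $2,343,375; Upper Youth: $1,963,975; West Transit: $1,341,300; Granite Wellness: $1,356,535; North Outreach: $562,015

Residents total 10,679; clients served total 2,415.
Combined weights (40% residents + 60% clients served): Summit Housing 0.3097; Upper Youth 0.2595; West Transit 0.1773; Granite Wellness 0.1793; North Outreach 0.0743.
Raw shares: Summit Housing 2,343,373.58; Upper Youth 1,963,976.07; West Transit 1,341,300.40; Granite Wellness 1,356,537.27; North Outreach 562,012.68.
After rounding ($5): Summit Housing $2,343,375; Upper Youth $1,963,975; West Transit $1,341,300; Granite Wellness $1,356,535; North Outreach $562,015. Sum = $7,567,200.
No rounding difference to absorb.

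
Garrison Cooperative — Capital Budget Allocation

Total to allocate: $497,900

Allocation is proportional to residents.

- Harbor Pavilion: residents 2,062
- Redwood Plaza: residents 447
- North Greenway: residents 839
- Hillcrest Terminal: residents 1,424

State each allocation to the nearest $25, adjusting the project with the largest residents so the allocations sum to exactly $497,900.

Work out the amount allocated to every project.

Combined residents = 4,772.
Proportional shares: Harbor Pavilion 2,062/4,772 × $497,900 = 215,144.55; Redwood Plaza 447/4,772 × $497,900 = 46,639.00; North Greenway 839/4,772 × $497,900 = 87,539.42; Hillcrest Terminal 1,424/4,772 × $497,900 = 148,577.03.
After rounding ($25): Harbor Pavilion $215,150; Redwood Plaza $46,650; North Greenway $87,550; Hillcrest Terminal $148,575. Sum = $497,925.
Difference $497,900 − $497,925 = −$25 applied to largest residents (Harbor Pavilion): Harbor Pavilion becomes $215,125.

Harbor Pavilion: $215,125 · Redwood Plaza: $46,650 · North Greenway: $87,550 · Hillcrest Terminal: $148,575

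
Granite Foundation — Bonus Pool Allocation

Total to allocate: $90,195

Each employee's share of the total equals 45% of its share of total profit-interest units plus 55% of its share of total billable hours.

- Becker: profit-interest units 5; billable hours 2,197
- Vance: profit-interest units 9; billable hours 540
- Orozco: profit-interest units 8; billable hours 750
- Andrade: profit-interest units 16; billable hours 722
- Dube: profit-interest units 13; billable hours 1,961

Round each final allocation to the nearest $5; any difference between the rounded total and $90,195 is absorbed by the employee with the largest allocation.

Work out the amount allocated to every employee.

Becker: $21,645; Vance: $11,505; Orozco: $12,395; Andrade: $18,540; Dube: $26,110

Profit-interest units total 51; billable hours total 6,170.
Combined weights (45% profit-interest units + 55% billable hours): Becker 0.2400; Vance 0.1275; Orozco 0.1374; Andrade 0.2055; Dube 0.2895.
Pro-rata amounts: Becker 21,643.23; Vance 11,504.18; Orozco 12,396.76; Andrade 18,538.34; Dube 26,112.48.
At nearest $5: Becker $21,645; Vance $11,505; Orozco $12,395; Andrade $18,540; Dube $26,110. Sum = $90,195.
Sum already equals the total — no adjustment.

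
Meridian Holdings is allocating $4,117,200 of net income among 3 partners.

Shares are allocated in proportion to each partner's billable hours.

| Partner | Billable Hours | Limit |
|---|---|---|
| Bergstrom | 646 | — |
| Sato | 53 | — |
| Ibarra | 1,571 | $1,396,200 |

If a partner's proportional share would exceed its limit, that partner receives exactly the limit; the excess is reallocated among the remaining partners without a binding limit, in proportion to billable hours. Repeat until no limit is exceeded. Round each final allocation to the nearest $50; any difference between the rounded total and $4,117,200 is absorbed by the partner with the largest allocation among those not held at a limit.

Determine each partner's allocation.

Total billable hours = 2,270.
Unconstrained shares: Bergstrom 1,171,678.94; Sato 96,128.46; Ibarra 2,849,392.60.
Held at cap: Ibarra ($1,396,200); balance $2,721,000 reallocated over remaining billable hours 699.
Shares after redistribution: Bergstrom 2,514,686.70 → $2,514,700; Sato 206,313.30 → $206,300.

Bergstrom: $2,514,700; Sato: $206,300; Ibarra: $1,396,200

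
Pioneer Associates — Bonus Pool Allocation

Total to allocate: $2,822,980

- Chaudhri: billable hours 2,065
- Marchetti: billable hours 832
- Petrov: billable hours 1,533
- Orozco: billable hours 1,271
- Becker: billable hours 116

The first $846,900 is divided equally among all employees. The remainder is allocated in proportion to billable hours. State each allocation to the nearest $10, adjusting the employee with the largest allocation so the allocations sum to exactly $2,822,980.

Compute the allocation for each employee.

First tranche $846,900 split equally: $169,380 each.
Remainder $1,976,080 by billable hours (total 5,817): Chaudhri 701,496.51 → $701,500; Marchetti 282,636.85 → $282,640; Petrov 520,771.99 → $520,770; Orozco 431,768.55 → $431,770; Becker 39,406.10 → $39,410.
Rounding difference −$10 on remainder applied to Chaudhri.
Totals: Chaudhri $169,380 + $701,490 = $870,870; Marchetti $169,380 + $282,640 = $452,020; Petrov $169,380 + $520,770 = $690,150; Orozco $169,380 + $431,770 = $601,150; Becker $169,380 + $39,410 = $208,790.

Chaudhri: $870,870; Marchetti: $452,020; Petrov: $690,150; Orozco: $601,150; Becker: $208,790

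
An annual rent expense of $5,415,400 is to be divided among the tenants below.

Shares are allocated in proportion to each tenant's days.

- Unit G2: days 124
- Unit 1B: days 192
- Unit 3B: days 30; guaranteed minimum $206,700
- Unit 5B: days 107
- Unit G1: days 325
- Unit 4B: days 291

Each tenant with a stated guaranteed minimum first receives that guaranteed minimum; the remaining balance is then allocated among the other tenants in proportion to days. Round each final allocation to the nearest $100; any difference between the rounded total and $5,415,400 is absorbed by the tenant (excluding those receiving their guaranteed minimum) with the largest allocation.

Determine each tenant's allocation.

Unit G2: $621,600 · Unit 1B: $962,500 · Unit 3B: $206,700 · Unit 5B: $536,400 · Unit G1: $1,629,400 · Unit 4B: $1,458,800

Guaranteed amounts: Unit 3B $206,700. Remaining pool $5,208,700.
Remaining pool split over remaining days 1,039: Unit G2 621,635.03 → $621,600; Unit 1B 962,531.67 → $962,500; Unit 5B 536,410.88 → $536,400; Unit G1 1,629,285.37 → $1,629,300; Unit 4B 1,458,837.05 → $1,458,800.
Rounding difference +$100 applied to Unit G1 → $1,629,400.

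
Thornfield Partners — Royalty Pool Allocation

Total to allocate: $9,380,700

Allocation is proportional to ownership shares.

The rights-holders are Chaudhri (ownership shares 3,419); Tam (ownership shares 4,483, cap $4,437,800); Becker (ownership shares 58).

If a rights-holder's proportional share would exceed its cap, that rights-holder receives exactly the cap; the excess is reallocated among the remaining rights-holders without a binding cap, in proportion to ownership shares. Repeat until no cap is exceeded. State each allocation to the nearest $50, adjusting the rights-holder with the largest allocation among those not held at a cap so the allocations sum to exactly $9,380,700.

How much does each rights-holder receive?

Sum of ownership shares: 7,960.
Proportional shares (ignoring caps): Chaudhri 4,029,222.78; Tam 5,283,125.39; Becker 68,351.83.
Held at cap: Tam ($4,437,800); residual $4,942,900 reallocated over remaining ownership shares 3,477.
Redistributed shares: Chaudhri 4,860,447.25 → $4,860,450; Becker 82,452.75 → $82,450.

Chaudhri: $4,860,450 | Tam: $4,437,800 | Becker: $82,450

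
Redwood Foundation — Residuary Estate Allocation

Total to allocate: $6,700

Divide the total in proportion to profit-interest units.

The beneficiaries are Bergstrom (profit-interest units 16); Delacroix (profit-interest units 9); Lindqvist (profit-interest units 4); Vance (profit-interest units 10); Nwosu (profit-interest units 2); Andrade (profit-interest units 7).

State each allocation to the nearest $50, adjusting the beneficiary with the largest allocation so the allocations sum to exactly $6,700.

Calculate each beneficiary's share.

Bergstrom: $2,200 · Delacroix: $1,250 · Lindqvist: $550 · Vance: $1,400 · Nwosu: $300 · Andrade: $1,000

Combined profit-interest units = 48.
Raw shares: Bergstrom 16/48 × $6,700 = 2,233.33; Delacroix 9/48 × $6,700 = 1,256.25; Lindqvist 4/48 × $6,700 = 558.33; Vance 10/48 × $6,700 = 1,395.83; Nwosu 2/48 × $6,700 = 279.17; Andrade 7/48 × $6,700 = 977.08.
After rounding ($50): Bergstrom $2,250; Delacroix $1,250; Lindqvist $550; Vance $1,400; Nwosu $300; Andrade $1,000. Sum = $6,750.
Difference $6,700 − $6,750 = −$50 applied to largest allocation (Bergstrom): Bergstrom becomes $2,200.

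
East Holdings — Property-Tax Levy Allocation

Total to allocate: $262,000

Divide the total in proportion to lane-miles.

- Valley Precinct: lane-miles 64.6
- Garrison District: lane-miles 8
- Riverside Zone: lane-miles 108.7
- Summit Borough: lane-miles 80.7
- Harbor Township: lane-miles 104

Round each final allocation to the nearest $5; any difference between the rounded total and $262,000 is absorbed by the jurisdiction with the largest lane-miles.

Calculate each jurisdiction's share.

Valley Precinct: $46,245; Garrison District: $5,725; Riverside Zone: $77,810; Summit Borough: $57,770; Harbor Township: $74,450

Total lane-miles = 366.
Pro-rata amounts: Valley Precinct 64.6/366 × $262,000 = 46,243.72; Garrison District 8/366 × $262,000 = 5,726.78; Riverside Zone 108.7/366 × $262,000 = 77,812.57; Summit Borough 80.7/366 × $262,000 = 57,768.85; Harbor Township 104/366 × $262,000 = 74,448.09.
Rounded to nearest $5: Valley Precinct $46,245; Garrison District $5,725; Riverside Zone $77,815; Summit Borough $57,770; Harbor Township $74,450. Sum = $262,005.
Difference $262,000 − $262,005 = −$5 applied to largest lane-miles (Riverside Zone): Riverside Zone becomes $77,810.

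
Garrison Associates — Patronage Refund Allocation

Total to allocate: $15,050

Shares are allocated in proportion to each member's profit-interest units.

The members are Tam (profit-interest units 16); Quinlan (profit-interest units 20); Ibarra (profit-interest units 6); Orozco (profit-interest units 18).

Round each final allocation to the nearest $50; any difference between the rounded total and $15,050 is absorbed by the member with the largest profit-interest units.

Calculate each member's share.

Profit-interest units total: 60.
Pro-rata amounts: Tam 16/60 × $15,050 = 4,013.33; Quinlan 20/60 × $15,050 = 5,016.67; Ibarra 6/60 × $15,050 = 1,505.00; Orozco 18/60 × $15,050 = 4,515.00.
After rounding ($50): Tam $4,000; Quinlan $5,000; Ibarra $1,500; Orozco $4,500. Sum = $15,000.
Difference $15,050 − $15,000 = +$50 applied to largest profit-interest units (Quinlan): Quinlan becomes $5,050.

Tam: $4,000; Quinlan: $5,050; Ibarra: $1,500; Orozco: $4,500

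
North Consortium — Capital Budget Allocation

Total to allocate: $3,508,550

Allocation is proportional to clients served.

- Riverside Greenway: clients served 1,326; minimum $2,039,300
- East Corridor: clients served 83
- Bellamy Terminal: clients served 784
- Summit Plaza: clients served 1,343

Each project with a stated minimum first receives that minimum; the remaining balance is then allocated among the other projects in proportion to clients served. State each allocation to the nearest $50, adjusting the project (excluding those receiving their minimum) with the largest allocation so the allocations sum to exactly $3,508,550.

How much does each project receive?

Riverside Greenway: $2,039,300 · East Corridor: $55,200 · Bellamy Terminal: $521,200 · Summit Plaza: $892,850

Guaranteed amounts: Riverside Greenway $2,039,300. Balance $1,469,250.
Balance split over remaining clients served 2,210: East Corridor 55,179.98 → $55,200; Bellamy Terminal 521,218.10 → $521,200; Summit Plaza 892,851.92 → $892,850.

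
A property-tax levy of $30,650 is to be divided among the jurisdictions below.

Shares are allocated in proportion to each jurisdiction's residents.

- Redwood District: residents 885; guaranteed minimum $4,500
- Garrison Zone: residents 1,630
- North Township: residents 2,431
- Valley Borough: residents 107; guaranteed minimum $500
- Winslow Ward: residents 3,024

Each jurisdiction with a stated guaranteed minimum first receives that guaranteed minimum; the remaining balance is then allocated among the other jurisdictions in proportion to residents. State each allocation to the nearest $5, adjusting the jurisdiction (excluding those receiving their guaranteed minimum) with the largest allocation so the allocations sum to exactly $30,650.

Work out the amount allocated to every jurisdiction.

Redwood District: $4,500; Garrison Zone: $5,900; North Township: $8,800; Valley Borough: $500; Winslow Ward: $10,950

Minimums first: Redwood District $4,500; Valley Borough $500. Remaining pool $25,650.
Remaining pool split over remaining residents 7,085: Garrison Zone 5,901.13 → $5,900; North Township 8,801.01 → $8,800; Winslow Ward 10,947.86 → $10,950.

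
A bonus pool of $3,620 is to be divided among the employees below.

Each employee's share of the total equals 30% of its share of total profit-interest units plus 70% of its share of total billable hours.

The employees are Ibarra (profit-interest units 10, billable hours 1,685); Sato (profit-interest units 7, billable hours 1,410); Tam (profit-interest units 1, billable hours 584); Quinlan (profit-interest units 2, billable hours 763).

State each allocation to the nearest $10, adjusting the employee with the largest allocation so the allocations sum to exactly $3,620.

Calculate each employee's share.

Profit-interest units total 20; billable hours total 4,442.
Combined weights (30% profit-interest units + 70% billable hours): Ibarra 0.4155; Sato 0.3272; Tam 0.1070; Quinlan 0.1502.
Pro-rata amounts: Ibarra 1,504.23; Sato 1,184.45; Tam 387.45; Quinlan 543.86.
At nearest $10: Ibarra $1,500; Sato $1,180; Tam $390; Quinlan $540. Sum = $3,610.
Difference $3,620 − $3,610 = +$10 applied to largest allocation (Ibarra): Ibarra becomes $1,510.

Ibarra: $1,510; Sato: $1,180; Tam: $390; Quinlan: $540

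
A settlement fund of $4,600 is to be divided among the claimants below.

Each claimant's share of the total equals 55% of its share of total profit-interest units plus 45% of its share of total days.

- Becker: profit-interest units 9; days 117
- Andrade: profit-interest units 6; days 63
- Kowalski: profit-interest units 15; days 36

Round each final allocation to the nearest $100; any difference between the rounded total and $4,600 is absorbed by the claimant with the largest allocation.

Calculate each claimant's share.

Totals — profit-interest units 30, days 216.
Combined weights (55% profit-interest units + 45% days): Becker 0.4088; Andrade 0.2412; Kowalski 0.3500.
Proportional shares: Becker 1,880.25; Andrade 1,109.75; Kowalski 1,610.00.
After rounding ($100): Becker $1,900; Andrade $1,100; Kowalski $1,600. Sum = $4,600.
Sum already equals the total — no adjustment.

Becker: $1,900 | Andrade: $1,100 | Kowalski: $1,600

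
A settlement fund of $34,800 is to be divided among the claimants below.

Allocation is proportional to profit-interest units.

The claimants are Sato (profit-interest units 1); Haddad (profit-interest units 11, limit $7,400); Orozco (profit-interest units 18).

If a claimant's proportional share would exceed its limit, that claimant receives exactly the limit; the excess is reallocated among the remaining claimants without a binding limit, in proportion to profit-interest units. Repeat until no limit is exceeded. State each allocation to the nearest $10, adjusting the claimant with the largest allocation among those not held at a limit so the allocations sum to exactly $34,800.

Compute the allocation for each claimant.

Combined profit-interest units = 30.
Unconstrained shares: Sato 1,160.00; Haddad 12,760.00; Orozco 20,880.00.
Held at cap: Haddad ($7,400); balance $27,400 reallocated over remaining profit-interest units 19.
Shares after redistribution: Sato 1,442.11 → $1,440; Orozco 25,957.89 → $25,960.

Sato: $1,440; Haddad: $7,400; Orozco: $25,960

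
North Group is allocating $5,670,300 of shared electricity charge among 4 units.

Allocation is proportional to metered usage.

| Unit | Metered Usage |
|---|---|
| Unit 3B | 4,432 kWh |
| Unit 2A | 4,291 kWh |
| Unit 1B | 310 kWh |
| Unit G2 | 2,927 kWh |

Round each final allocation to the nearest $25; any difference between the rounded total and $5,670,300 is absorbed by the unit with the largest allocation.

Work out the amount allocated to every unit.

Unit 3B: $2,101,250; Unit 2A: $2,034,375; Unit 1B: $146,975; Unit G2: $1,387,700

Total metered usage = 11,960.
Pro-rata amounts: Unit 3B 4,432/11,960 × $5,670,300 = 2,101,234.92; Unit 2A 4,291/11,960 × $5,670,300 = 2,034,386.06; Unit 1B 310/11,960 × $5,670,300 = 146,972.66; Unit G2 2,927/11,960 × $5,670,300 = 1,387,706.36.
At nearest $25: Unit 3B $2,101,225; Unit 2A $2,034,375; Unit 1B $146,975; Unit G2 $1,387,700. Sum = $5,670,275.
Difference $5,670,300 − $5,670,275 = +$25 applied to largest allocation (Unit 3B): Unit 3B becomes $2,101,250.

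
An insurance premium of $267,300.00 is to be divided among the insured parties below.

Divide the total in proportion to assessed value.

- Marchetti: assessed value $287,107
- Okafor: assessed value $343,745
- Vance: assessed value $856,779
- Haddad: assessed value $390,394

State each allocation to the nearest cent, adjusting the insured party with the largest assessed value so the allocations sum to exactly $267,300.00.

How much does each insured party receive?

Marchetti: $40,864.05 · Okafor: $48,925.35 · Vance: $121,945.68 · Haddad: $55,564.92

Total assessed value = 287,107 + 343,745 + 856,779 + 390,394 = 1,878,025.
Raw shares: Marchetti 40,864.0466; Okafor 48,925.3543; Vance 121,945.6752; Haddad 55,564.9239.
At nearest cent: Marchetti $40,864.05; Okafor $48,925.35; Vance $121,945.68; Haddad $55,564.92. Sum = $267,300.00.
No rounding difference to absorb.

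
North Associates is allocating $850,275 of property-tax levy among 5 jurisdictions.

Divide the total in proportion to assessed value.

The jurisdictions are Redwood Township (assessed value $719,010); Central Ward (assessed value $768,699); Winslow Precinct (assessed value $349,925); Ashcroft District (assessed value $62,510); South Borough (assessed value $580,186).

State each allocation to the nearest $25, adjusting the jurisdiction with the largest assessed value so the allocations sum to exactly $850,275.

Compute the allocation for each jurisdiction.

Assessed value total: 719,010 + 768,699 + 349,925 + 62,510 + 580,186 = 2,480,330.
Pro-rata amounts: Redwood Township 246,481.81; Central Ward 263,515.56; Winslow Precinct 119,956.81; Ashcroft District 21,428.88; South Borough 198,891.94.
After rounding ($25): Redwood Township $246,475; Central Ward $263,525; Winslow Precinct $119,950; Ashcroft District $21,425; South Borough $198,900. Sum = $850,275.
No rounding difference to absorb.

Redwood Township: $246,475 · Central Ward: $263,525 · Winslow Precinct: $119,950 · Ashcroft District: $21,425 · South Borough: $198,900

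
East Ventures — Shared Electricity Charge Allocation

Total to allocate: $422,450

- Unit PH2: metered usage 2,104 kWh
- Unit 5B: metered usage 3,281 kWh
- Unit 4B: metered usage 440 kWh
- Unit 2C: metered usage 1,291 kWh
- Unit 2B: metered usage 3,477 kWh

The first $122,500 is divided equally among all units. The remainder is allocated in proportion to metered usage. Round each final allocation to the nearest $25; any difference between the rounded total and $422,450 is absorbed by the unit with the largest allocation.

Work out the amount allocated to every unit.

Unit PH2: $84,075; Unit 5B: $117,400; Unit 4B: $36,950; Unit 2C: $61,050; Unit 2B: $122,975

Equal tier: $122,500 ÷ 5 = $24,500 apiece.
Remainder $299,950 by metered usage (total 10,593): Unit PH2 59,576.59 → $59,575; Unit 5B 92,904.37 → $92,900; Unit 4B 12,458.98 → $12,450; Unit 2C 36,555.79 → $36,550; Unit 2B 98,454.28 → $98,450.
Rounding difference +$25 on remainder applied to Unit 2B.
Totals: Unit PH2 $24,500 + $59,575 = $84,075; Unit 5B $24,500 + $92,900 = $117,400; Unit 4B $24,500 + $12,450 = $36,950; Unit 2C $24,500 + $36,550 = $61,050; Unit 2B $24,500 + $98,475 = $122,975.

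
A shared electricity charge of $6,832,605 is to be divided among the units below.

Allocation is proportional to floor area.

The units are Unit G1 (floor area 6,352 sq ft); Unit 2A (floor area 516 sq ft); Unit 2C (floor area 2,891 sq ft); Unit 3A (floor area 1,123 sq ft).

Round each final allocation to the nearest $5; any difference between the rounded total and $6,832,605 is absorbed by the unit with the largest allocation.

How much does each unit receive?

Unit G1: $3,988,305; Unit 2A: $323,985; Unit 2C: $1,815,205; Unit 3A: $705,110

Sum of floor area: 10,882.
Pro-rata amounts: Unit G1 6,352/10,882 × $6,832,605 = 3,988,302.42; Unit 2A 516/10,882 × $6,832,605 = 323,986.78; Unit 2C 2,891/10,882 × $6,832,605 = 1,815,205.02; Unit 3A 1,123/10,882 × $6,832,605 = 705,110.77.
After rounding ($5): Unit G1 $3,988,300; Unit 2A $323,985; Unit 2C $1,815,205; Unit 3A $705,110. Sum = $6,832,600.
Difference $6,832,605 − $6,832,600 = +$5 applied to largest allocation (Unit G1): Unit G1 becomes $3,988,305.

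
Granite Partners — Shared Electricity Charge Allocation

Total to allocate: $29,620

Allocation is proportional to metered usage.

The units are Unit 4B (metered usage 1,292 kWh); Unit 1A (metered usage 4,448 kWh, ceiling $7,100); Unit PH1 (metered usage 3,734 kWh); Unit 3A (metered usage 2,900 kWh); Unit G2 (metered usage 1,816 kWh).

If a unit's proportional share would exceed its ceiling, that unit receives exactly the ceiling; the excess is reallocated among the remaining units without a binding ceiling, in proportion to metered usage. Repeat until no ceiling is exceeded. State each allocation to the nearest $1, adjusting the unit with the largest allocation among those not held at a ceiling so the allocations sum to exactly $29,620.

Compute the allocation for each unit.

Combined metered usage = 14,190.
Proportional shares (ignoring caps): Unit 4B 2,696.90; Unit 1A 9,284.69; Unit PH1 7,794.30; Unit 3A 6,053.42; Unit G2 3,790.69.
Capped: Unit 1A ($7,100); remaining pool $22,520 reallocated over remaining metered usage 9,742.
Redistributed shares: Unit 4B 2,986.64 → $2,987; Unit PH1 8,631.66 → $8,632; Unit 3A 6,703.76 → $6,704; Unit G2 4,197.94 → $4,198.
Rounding difference −$1 applied to Unit PH1 → $8,631.

Unit 4B: $2,987 · Unit 1A: $7,100 · Unit PH1: $8,631 · Unit 3A: $6,704 · Unit G2: $4,198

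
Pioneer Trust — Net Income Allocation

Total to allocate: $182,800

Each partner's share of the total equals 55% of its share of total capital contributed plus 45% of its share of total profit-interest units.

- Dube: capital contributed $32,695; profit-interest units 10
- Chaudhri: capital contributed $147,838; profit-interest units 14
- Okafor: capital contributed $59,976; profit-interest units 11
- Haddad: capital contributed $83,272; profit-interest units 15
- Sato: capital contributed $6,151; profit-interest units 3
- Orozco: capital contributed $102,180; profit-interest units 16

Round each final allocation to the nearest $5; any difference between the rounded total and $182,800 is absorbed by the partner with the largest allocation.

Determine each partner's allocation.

Capital contributed total 432,112; profit-interest units total 69.
Blended shares (55% capital contributed + 45% profit-interest units): Dube 0.1068; Chaudhri 0.2795; Okafor 0.1481; Haddad 0.2038; Sato 0.0274; Orozco 0.2344.
Raw shares: Dube 19,528.92; Chaudhri 51,088.07; Okafor 27,068.60; Haddad 37,257.60; Sato 5,007.68; Orozco 42,849.12.
After rounding ($5): Dube $19,530; Chaudhri $51,090; Okafor $27,070; Haddad $37,260; Sato $5,010; Orozco $42,850. Sum = $182,810.
Difference $182,800 − $182,810 = −$10 applied to largest allocation (Chaudhri): Chaudhri becomes $51,080.

Dube: $19,530 | Chaudhri: $51,080 | Okafor: $27,070 | Haddad: $37,260 | Sato: $5,010 | Orozco: $42,850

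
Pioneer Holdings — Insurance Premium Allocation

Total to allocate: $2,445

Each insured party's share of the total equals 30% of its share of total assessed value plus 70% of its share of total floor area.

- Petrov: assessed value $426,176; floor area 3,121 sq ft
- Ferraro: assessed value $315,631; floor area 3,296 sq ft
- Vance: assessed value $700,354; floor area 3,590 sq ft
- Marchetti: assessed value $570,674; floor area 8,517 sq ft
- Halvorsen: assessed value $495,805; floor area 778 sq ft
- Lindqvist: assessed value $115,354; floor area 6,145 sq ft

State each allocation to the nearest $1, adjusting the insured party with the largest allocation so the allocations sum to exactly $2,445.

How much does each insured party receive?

Petrov: $329; Ferraro: $310; Vance: $437; Marchetti: $732; Halvorsen: $191; Lindqvist: $446

Totals — assessed value 2,623,994, floor area 25,447.
Composite weights (30% assessed value + 70% floor area): Petrov 0.1346; Ferraro 0.1268; Vance 0.1788; Marchetti 0.2995; Halvorsen 0.0781; Lindqvist 0.1822.
Proportional shares: Petrov 329.04; Ferraro 309.91; Vance 437.23; Marchetti 732.36; Halvorsen 190.92; Lindqvist 445.54.
Rounded to nearest $1: Petrov $329; Ferraro $310; Vance $437; Marchetti $732; Halvorsen $191; Lindqvist $446. Sum = $2,445.
Sum already equals the total — no adjustment.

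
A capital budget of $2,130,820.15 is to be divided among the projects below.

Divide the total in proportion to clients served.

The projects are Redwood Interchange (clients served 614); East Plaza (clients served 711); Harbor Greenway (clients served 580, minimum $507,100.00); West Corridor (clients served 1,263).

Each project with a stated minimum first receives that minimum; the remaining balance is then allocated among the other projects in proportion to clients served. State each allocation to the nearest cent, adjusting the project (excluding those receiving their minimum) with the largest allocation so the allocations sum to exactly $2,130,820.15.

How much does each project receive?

Redwood Interchange: $385,225.72 · East Plaza: $446,083.86 · Harbor Greenway: $507,100.00 · West Corridor: $792,410.57

Minimums first: Harbor Greenway $507,100.00. Balance $1,623,720.15.
Balance split over remaining clients served 2,588: Redwood Interchange 385,225.7234 → $385,225.72; East Plaza 446,083.8588 → $446,083.86; West Corridor 792,410.5678 → $792,410.57.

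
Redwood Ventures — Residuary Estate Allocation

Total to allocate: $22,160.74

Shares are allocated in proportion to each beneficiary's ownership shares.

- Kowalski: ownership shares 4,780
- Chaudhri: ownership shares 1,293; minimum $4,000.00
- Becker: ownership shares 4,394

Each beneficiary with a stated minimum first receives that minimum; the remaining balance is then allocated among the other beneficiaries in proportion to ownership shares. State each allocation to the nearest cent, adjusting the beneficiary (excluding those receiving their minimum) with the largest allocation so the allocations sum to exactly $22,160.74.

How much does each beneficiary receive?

Fund the minimums — Chaudhri $4,000.00. Residual $18,160.74.
Residual split over remaining ownership shares 9,174: Kowalski 9,462.4305 → $9,462.43; Becker 8,698.3095 → $8,698.31.

Kowalski: $9,462.43 | Chaudhri: $4,000.00 | Becker: $8,698.31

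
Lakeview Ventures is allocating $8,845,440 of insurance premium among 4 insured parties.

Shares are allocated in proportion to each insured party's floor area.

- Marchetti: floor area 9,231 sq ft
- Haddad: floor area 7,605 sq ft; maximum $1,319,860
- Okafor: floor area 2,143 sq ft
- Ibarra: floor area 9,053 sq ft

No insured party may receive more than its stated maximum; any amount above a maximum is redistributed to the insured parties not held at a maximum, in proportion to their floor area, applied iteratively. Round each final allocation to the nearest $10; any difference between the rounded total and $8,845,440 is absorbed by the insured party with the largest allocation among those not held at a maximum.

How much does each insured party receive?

Marchetti: $3,400,820 | Haddad: $1,319,860 | Okafor: $789,510 | Ibarra: $3,335,250

Sum of floor area: 28,032.
Proportional shares (ignoring caps): Marchetti 2,912,823.08; Haddad 2,399,742.12; Okafor 676,219.25; Ibarra 2,856,655.55.
Held at cap: Haddad ($1,319,860); remaining pool $7,525,580 reallocated over remaining floor area 20,427.
Shares after redistribution: Marchetti 3,400,823.86 → $3,400,820; Okafor 789,509.86 → $789,510; Ibarra 3,335,246.28 → $3,335,250.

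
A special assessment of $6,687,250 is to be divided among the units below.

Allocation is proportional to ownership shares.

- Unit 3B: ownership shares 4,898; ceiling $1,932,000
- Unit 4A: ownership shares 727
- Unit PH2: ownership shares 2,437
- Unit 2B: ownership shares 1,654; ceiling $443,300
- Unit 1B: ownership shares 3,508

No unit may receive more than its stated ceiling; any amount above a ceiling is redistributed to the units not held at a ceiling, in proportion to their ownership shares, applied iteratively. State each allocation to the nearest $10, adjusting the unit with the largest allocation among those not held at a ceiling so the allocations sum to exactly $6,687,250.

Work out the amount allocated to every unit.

Sum of ownership shares: 13,224.
Pro-rata shares before constraints: Unit 3B 2,476,871.63; Unit 4A 367,636.93; Unit PH2 1,232,367.53; Unit 2B 836,411.94; Unit 1B 1,773,961.96.
Held at cap: Unit 3B ($1,932,000), Unit 2B ($443,300); residual $4,311,950 reallocated over remaining ownership shares 6,672.
Redistributed shares: Unit 4A 469,842.27 → $469,840; Unit PH2 1,574,973.34 → $1,574,970; Unit 1B 2,267,134.38 → $2,267,130.
Rounding difference +$10 applied to Unit 1B → $2,267,140.

Unit 3B: $1,932,000 | Unit 4A: $469,840 | Unit PH2: $1,574,970 | Unit 2B: $443,300 | Unit 1B: $2,267,140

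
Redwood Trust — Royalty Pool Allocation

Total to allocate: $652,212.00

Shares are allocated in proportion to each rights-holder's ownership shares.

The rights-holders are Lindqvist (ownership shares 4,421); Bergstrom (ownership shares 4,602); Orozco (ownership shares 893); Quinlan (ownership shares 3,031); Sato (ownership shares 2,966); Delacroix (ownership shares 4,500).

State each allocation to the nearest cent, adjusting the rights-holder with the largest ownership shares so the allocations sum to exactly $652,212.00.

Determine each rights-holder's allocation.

Sum of ownership shares: 4,421 + 4,602 + 893 + 3,031 + 2,966 + 4,500 = 20,413.
Raw shares: Lindqvist 141,254.5560; Bergstrom 147,037.6537; Orozco 28,532.0784; Quinlan 96,842.9223; Sato 94,766.1192; Delacroix 143,778.6705.
After rounding (cent): Lindqvist $141,254.56; Bergstrom $147,037.65; Orozco $28,532.08; Quinlan $96,842.92; Sato $94,766.12; Delacroix $143,778.67. Sum = $652,212.00.
Rounded total matches; no reconciliation needed.

Lindqvist: $141,254.56 · Bergstrom: $147,037.65 · Orozco: $28,532.08 · Quinlan: $96,842.92 · Sato: $94,766.12 · Delacroix: $143,778.67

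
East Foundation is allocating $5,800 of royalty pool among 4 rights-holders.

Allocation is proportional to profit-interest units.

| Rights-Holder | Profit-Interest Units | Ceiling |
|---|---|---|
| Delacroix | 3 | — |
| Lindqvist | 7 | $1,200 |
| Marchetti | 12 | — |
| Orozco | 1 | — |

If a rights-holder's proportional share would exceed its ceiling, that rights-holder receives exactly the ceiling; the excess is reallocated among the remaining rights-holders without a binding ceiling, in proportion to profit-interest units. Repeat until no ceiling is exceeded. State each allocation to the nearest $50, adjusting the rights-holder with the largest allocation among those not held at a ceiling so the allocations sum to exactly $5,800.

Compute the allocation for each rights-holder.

Total profit-interest units = 23.
Unconstrained shares: Delacroix 756.52; Lindqvist 1,765.22; Marchetti 3,026.09; Orozco 252.17.
Cap binds for Lindqvist ($1,200); remaining pool $4,600 reallocated over remaining profit-interest units 16.
Remaining shares: Delacroix 862.50 → $850; Marchetti 3,450.00 → $3,450; Orozco 287.50 → $300.

Delacroix: $850; Lindqvist: $1,200; Marchetti: $3,450; Orozco: $300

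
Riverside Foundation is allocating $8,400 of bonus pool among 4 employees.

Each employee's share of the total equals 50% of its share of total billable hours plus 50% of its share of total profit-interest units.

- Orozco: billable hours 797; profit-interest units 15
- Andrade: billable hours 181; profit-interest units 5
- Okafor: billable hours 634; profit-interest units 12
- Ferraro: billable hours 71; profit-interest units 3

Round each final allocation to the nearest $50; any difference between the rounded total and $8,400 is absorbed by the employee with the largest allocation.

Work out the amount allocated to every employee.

Billable hours total 1,683; profit-interest units total 35.
Blended shares (50% billable hours + 50% profit-interest units): Orozco 0.4511; Andrade 0.1252; Okafor 0.3598; Ferraro 0.0640.
Unrounded shares: Orozco 3,788.95; Andrade 1,051.69; Okafor 3,022.17; Ferraro 537.18.
After rounding ($50): Orozco $3,800; Andrade $1,050; Okafor $3,000; Ferraro $550. Sum = $8,400.
Rounded total matches; no reconciliation needed.

Orozco: $3,800; Andrade: $1,050; Okafor: $3,000; Ferraro: $550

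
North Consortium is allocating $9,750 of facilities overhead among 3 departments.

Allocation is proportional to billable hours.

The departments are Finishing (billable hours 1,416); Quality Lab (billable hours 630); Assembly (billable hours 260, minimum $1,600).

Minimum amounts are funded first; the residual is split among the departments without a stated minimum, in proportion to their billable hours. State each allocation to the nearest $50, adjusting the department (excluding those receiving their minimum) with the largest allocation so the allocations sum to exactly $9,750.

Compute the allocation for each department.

Finishing: $5,650 · Quality Lab: $2,500 · Assembly: $1,600

Fund the minimums — Assembly $1,600. Residual $8,150.
Residual split over remaining billable hours 2,046: Finishing 5,640.47 → $5,650; Quality Lab 2,509.53 → $2,500.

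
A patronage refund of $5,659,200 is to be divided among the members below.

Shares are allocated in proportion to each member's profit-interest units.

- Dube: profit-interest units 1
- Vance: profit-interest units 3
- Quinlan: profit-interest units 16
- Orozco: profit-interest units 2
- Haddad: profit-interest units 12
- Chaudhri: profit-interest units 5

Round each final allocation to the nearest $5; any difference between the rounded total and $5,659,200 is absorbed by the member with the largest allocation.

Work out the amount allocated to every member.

Total profit-interest units = 39.
Raw shares: Dube 1/39 × $5,659,200 = 145,107.69; Vance 3/39 × $5,659,200 = 435,323.08; Quinlan 16/39 × $5,659,200 = 2,321,723.08; Orozco 2/39 × $5,659,200 = 290,215.38; Haddad 12/39 × $5,659,200 = 1,741,292.31; Chaudhri 5/39 × $5,659,200 = 725,538.46.
After rounding ($5): Dube $145,110; Vance $435,325; Quinlan $2,321,725; Orozco $290,215; Haddad $1,741,290; Chaudhri $725,540. Sum = $5,659,205.
Difference $5,659,200 − $5,659,205 = −$5 applied to largest allocation (Quinlan): Quinlan becomes $2,321,720.

Dube: $145,110 · Vance: $435,325 · Quinlan: $2,321,720 · Orozco: $290,215 · Haddad: $1,741,290 · Chaudhri: $725,540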